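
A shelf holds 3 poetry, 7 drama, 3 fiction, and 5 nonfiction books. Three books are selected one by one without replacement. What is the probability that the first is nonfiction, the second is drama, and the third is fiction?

Each draw changes the counts, so multiply the conditional probabilities along the sequence:
P = 5/18 × 7/17 × 3/16 = 105/4896 = 35/1632.

35/1632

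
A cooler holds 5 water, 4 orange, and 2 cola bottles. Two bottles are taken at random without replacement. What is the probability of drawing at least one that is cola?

P(no cola) = 9/11 × 8/10 = 72/110 = 36/55.
P(at least one) = 1 − 36/55 = 19/55.

19/55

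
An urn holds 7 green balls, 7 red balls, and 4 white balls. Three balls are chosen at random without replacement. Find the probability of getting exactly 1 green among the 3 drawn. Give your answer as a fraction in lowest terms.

One ordering (green drawn first) has probability 7/18 × 11/17 × 10/16 = 770/4896 = 385/2448.
There are C(3,1) = 3 such orderings, each equally likely, so P = 3 × 385/2448 = 385/816.

385/816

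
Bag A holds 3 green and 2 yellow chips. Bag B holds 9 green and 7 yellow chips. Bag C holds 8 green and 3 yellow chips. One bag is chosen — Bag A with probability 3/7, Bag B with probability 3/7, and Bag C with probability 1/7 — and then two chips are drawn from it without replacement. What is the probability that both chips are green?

127/385

From Bag A: P(both green) = (3/5)(2/4) = 3/10.
From Bag B: P(both green) = (9/16)(8/15) = 3/10.
From Bag C: P(both green) = (8/11)(7/10) = 28/55.
Total probability = (3/7)(3/10) + (3/7)(3/10) + (1/7)(28/55) = 127/385.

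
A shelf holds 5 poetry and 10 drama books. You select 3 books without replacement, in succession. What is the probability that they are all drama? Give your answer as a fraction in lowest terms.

24/91

P(every draw is drama) = 10/15 × 9/14 × 8/13 = 720/2730 = 24/91.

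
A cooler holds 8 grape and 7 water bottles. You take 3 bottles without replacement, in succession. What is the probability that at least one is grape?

P(no grape) = 7/15 × 6/14 × 5/13 = 210/2730 = 1/13.
P(at least one) = 1 − 1/13 = 12/13.

12/13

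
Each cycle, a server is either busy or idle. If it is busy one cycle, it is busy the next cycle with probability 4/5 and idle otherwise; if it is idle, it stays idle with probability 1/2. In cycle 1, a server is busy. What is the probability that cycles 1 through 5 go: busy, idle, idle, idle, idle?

Cycle 1 is given. For each transition, use the conditional probability from the current state:
P(idle | busy) = 1/5; P(idle | idle) = 1/2; P(idle | idle) = 1/2; P(idle | idle) = 1/2.
P = 1/5 × 1/2 × 1/2 × 1/2 = 1/40.

1/40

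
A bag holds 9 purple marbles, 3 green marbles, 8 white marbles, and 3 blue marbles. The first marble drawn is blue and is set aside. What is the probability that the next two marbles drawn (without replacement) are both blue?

After the first draw, 2 of the remaining 22 marbles are blue.
P = 2/22 × 1/21 = 2/462 = 1/231.

1/231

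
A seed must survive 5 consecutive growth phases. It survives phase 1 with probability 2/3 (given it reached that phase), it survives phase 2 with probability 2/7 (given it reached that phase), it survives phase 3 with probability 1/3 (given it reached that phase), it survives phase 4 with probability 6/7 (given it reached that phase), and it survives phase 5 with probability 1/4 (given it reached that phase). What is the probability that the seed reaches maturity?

2/147

The events are sequential, so multiply the conditional probabilities:
P = 2/3 × 2/7 × 1/3 × 6/7 × 1/4 = 24/1764 = 2/147.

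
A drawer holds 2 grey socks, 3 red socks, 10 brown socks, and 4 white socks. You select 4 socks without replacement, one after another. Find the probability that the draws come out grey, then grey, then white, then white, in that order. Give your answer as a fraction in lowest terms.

1/3876

Chain rule:
P = 2/19 × 1/18 × 4/17 × 3/16 = 24/93024 = 1/3876.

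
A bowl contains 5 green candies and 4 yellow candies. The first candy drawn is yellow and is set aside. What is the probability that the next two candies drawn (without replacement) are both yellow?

With the first candy removed, 3 yellow remain out of 8.
P = 3/8 × 2/7 = 6/56 = 3/28.

3/28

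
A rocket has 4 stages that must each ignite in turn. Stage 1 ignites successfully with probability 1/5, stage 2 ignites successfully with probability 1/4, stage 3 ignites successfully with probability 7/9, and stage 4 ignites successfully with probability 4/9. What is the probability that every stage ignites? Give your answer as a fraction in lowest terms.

7/405

The events are sequential, so multiply the conditional probabilities:
P = 1/5 × 1/4 × 7/9 × 4/9 = 28/1620 = 7/405.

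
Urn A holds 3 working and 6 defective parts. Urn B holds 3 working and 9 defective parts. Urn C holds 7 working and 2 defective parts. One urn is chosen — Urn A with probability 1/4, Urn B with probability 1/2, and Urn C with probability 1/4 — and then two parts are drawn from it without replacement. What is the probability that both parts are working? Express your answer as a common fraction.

25/132

From Urn A: P(both working) = (3/9)(2/8) = 1/12.
From Urn B: P(both working) = (3/12)(2/11) = 1/22.
From Urn C: P(both working) = (7/9)(6/8) = 7/12.
Total probability = (1/4)(1/12) + (1/2)(1/22) + (1/4)(7/12) = 25/132.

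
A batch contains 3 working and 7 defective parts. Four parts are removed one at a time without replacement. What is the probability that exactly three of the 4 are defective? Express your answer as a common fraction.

1/2

One ordering (defective drawn first) has probability 7/10 × 6/9 × 5/8 × 3/7 = 630/5040 = 1/8.
There are C(4,3) = 4 such orderings, each equally likely, so P = 4 × 1/8 = 1/2.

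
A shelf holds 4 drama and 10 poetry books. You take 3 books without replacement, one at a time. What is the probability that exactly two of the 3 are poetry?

45/91

One ordering (poetry drawn first) has probability 10/14 × 9/13 × 4/12 = 360/2184 = 15/91.
There are C(3,2) = 3 such orderings, each equally likely, so P = 3 × 15/91 = 45/91.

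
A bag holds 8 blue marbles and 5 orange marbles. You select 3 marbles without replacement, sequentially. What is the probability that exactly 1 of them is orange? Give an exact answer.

70/143

One ordering (orange drawn first) has probability 5/13 × 8/12 × 7/11 = 280/1716 = 70/429.
There are C(3,1) = 3 such orderings, each equally likely, so P = 3 × 70/429 = 70/143.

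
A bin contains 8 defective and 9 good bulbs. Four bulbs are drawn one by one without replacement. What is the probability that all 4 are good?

9/170

P(every draw is good) = 9/17 × 8/16 × 7/15 × 6/14 = 3024/57120 = 9/170.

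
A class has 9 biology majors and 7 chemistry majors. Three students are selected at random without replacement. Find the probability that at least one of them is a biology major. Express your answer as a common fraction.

P(no biology majors) = 7/16 × 6/15 × 5/14 = 210/3360 = 1/16.
P(at least one) = 1 − 1/16 = 15/16.

15/16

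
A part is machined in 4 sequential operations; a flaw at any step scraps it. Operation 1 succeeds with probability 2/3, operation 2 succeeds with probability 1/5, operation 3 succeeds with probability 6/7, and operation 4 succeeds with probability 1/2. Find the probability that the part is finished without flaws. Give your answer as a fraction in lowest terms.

Multiplying along the chain,
P = 2/3 × 1/5 × 6/7 × 1/2 = 12/210 = 2/35.

2/35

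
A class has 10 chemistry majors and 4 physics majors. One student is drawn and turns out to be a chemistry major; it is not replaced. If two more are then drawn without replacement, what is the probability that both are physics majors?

After the first draw, 4 of the remaining 13 students are physics majors.
P = 4/13 × 3/12 = 12/156 = 1/13.

1/13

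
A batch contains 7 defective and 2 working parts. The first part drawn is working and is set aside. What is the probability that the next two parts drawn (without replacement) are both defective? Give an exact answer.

With the first part removed, 7 defective remain out of 8.
P = 7/8 × 6/7 = 42/56 = 3/4.

3/4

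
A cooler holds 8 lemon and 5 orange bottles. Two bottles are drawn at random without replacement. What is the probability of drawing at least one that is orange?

25/39

P(no orange) = 8/13 × 7/12 = 56/156 = 14/39.
P(at least one) = 1 − 14/39 = 25/39.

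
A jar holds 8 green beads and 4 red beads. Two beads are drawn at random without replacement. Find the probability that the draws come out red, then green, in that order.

Each draw changes the counts, so multiply the conditional probabilities along the sequence:
P = 4/12 × 8/11 = 32/132 = 8/33.

8/33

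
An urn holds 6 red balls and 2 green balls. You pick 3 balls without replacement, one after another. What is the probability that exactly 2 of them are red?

One ordering (red drawn first) has probability 6/8 × 5/7 × 2/6 = 60/336 = 5/28.
There are C(3,2) = 3 such orderings, each equally likely, so P = 3 × 5/28 = 15/28.

15/28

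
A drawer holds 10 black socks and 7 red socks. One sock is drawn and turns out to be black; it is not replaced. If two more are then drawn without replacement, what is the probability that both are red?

With the first sock removed, 7 red remain out of 16.
P = 7/16 × 6/15 = 42/240 = 7/40.

7/40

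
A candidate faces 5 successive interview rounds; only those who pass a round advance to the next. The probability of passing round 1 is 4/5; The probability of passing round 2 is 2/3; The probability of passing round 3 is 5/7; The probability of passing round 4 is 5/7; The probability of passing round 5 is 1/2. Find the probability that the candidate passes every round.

Each stage is reached only if all earlier stages succeed, so
P = 4/5 × 2/3 × 5/7 × 5/7 × 1/2 = 200/1470 = 20/147.

20/147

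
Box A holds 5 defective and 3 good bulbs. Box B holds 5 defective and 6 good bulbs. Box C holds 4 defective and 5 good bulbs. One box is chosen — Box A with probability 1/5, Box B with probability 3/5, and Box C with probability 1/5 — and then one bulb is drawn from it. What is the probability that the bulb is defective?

From Box A: P(defective) = 5/8.
From Box B: P(defective) = 5/11.
From Box C: P(defective) = 4/9.
Total probability = (1/5)(5/8) + (3/5)(5/11) + (1/5)(4/9) = 1927/3960.

1927/3960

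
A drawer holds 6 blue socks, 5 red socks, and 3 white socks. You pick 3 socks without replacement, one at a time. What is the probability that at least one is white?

P(no white) = 11/14 × 10/13 × 9/12 = 990/2184 = 165/364.
P(at least one) = 1 − 165/364 = 199/364.

199/364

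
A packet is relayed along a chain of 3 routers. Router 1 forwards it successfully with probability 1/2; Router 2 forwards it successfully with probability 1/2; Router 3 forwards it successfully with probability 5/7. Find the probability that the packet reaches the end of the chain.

Multiplying along the chain,
P = 1/2 × 1/2 × 5/7 = 5/28.

5/28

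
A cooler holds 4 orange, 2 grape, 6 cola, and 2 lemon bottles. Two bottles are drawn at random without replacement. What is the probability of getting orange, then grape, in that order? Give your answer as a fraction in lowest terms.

Multiply the probability of each draw given the previous ones:
P = 4/14 × 2/13 = 8/182 = 4/91.

4/91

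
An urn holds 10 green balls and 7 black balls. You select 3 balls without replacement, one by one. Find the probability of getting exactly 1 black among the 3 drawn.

One ordering (black drawn first) has probability 7/17 × 10/16 × 9/15 = 630/4080 = 21/136.
There are C(3,1) = 3 such orderings, each equally likely, so P = 3 × 21/136 = 63/136.

63/136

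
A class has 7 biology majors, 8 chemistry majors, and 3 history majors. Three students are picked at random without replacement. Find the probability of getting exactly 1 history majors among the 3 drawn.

105/272

One ordering (a history major drawn first) has probability 3/18 × 15/17 × 14/16 = 630/4896 = 35/272.
There are C(3,1) = 3 such orderings, each equally likely, so P = 3 × 35/272 = 105/272.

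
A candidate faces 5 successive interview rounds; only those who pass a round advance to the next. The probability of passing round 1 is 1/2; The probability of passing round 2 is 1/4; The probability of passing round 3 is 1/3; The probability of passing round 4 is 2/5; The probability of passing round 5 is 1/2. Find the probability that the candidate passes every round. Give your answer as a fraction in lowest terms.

1/120

Multiplying along the chain,
P = 1/2 × 1/4 × 1/3 × 2/5 × 1/2 = 2/240 = 1/120.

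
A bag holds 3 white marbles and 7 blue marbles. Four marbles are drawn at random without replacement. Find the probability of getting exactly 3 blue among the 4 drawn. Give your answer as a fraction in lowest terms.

One ordering (blue drawn first) has probability 7/10 × 6/9 × 5/8 × 3/7 = 630/5040 = 1/8.
There are C(4,3) = 4 such orderings, each equally likely, so P = 4 × 1/8 = 1/2.

1/2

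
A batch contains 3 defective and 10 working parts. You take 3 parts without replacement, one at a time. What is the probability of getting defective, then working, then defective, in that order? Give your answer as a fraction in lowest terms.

Chain rule:
P = 3/13 × 10/12 × 2/11 = 60/1716 = 5/143.

5/143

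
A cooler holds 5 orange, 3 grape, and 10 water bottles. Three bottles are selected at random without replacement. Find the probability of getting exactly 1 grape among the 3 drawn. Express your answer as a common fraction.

105/272

One ordering (grape drawn first) has probability 3/18 × 15/17 × 14/16 = 630/4896 = 35/272.
There are C(3,1) = 3 such orderings, each equally likely, so P = 3 × 35/272 = 105/272.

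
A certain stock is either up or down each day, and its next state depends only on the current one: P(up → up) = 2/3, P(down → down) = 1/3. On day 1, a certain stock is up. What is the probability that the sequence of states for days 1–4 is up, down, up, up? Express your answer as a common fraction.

4/27

Day 1 is given. For each transition, use the conditional probability from the current state:
P(down | up) = 1/3; P(up | down) = 2/3; P(up | up) = 2/3.
P = 1/3 × 2/3 × 2/3 = 4/27.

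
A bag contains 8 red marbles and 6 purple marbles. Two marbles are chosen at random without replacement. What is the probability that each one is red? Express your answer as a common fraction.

4/13

P(all red) = 8/14 × 7/13 = 56/182 = 4/13.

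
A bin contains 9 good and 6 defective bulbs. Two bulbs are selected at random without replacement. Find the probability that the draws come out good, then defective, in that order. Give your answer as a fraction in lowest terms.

Multiply the probability of each draw given the previous ones:
P = 9/15 × 6/14 = 54/210 = 9/35.

9/35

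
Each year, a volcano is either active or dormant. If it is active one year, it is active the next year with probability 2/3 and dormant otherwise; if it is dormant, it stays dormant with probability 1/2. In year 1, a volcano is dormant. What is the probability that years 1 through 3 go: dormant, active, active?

Year 1 is given. For each transition, use the conditional probability from the current state:
P(active | dormant) = 1/2; P(active | active) = 2/3.
P = 1/2 × 2/3 = 2/6 = 1/3.

1/3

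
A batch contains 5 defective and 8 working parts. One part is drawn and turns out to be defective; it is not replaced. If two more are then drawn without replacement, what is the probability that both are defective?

1/11

After the first draw, 4 of the remaining 12 parts are defective.
P = 4/12 × 3/11 = 12/132 = 1/11.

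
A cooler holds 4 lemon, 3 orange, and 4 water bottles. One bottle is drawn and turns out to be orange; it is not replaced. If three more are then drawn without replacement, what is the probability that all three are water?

1/30

With the first bottle removed, 4 water remain out of 10.
P = 4/10 × 3/9 × 2/8 = 24/720 = 1/30.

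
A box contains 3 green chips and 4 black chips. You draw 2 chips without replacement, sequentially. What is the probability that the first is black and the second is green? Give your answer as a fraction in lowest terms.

2/7

Multiply the probability of each draw given the previous ones:
P = 4/7 × 3/6 = 12/42 = 2/7.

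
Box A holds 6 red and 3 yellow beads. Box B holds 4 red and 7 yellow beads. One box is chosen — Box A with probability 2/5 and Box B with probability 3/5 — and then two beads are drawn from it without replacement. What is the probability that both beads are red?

383/1650

From Box A: P(both red) = (6/9)(5/8) = 5/12.
From Box B: P(both red) = (4/11)(3/10) = 6/55.
Total probability = (2/5)(5/12) + (3/5)(6/55) = 383/1650.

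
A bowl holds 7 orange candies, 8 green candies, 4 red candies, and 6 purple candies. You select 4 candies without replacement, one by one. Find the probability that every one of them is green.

7/1265

P(all green) = 8/25 × 7/24 × 6/23 × 5/22 = 1680/303600 = 7/1265.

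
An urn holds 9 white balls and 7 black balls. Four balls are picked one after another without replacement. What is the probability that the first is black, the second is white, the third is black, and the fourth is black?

9/208

Multiply the probability of each draw given the previous ones:
P = 7/16 × 9/15 × 6/14 × 5/13 = 1890/43680 = 9/208.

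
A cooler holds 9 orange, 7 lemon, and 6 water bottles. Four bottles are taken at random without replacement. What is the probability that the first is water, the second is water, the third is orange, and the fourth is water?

9/1463

Chain rule:
P = 6/22 × 5/21 × 9/20 × 4/19 = 1080/175560 = 9/1463.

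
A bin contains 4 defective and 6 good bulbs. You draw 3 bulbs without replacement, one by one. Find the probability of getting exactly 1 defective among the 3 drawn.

One ordering (defective drawn first) has probability 4/10 × 6/9 × 5/8 = 120/720 = 1/6.
There are C(3,1) = 3 such orderings, each equally likely, so P = 3 × 1/6 = 1/2.

1/2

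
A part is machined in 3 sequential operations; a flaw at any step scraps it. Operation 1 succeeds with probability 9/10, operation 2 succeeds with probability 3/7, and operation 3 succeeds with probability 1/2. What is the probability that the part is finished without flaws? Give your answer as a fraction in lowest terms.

The events are sequential, so multiply the conditional probabilities:
P = 9/10 × 3/7 × 1/2 = 27/140.

27/140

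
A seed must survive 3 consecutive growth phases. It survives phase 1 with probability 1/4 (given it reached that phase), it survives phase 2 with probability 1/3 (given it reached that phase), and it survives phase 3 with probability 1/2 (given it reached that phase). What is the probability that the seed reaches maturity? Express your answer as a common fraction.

1/24

Each stage is reached only if all earlier stages succeed, so
P = 1/4 × 1/3 × 1/2 = 1/24.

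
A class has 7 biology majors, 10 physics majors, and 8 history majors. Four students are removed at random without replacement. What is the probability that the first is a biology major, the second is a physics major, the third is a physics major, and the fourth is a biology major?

63/5060

Multiply the probability of each draw given the previous ones:
P = 7/25 × 10/24 × 9/23 × 6/22 = 3780/303600 = 63/5060.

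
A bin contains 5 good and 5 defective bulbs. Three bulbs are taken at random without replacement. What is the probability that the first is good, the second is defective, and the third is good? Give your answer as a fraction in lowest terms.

5/36

Each draw changes the counts, so multiply the conditional probabilities along the sequence:
P = 5/10 × 5/9 × 4/8 = 100/720 = 5/36.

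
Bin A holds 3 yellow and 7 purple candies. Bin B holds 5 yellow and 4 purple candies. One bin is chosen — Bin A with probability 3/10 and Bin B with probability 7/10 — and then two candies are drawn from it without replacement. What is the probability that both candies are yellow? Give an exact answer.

From Bin A: P(both yellow) = (3/10)(2/9) = 1/15.
From Bin B: P(both yellow) = (5/9)(4/8) = 5/18.
Total probability = (3/10)(1/15) + (7/10)(5/18) = 193/900.

193/900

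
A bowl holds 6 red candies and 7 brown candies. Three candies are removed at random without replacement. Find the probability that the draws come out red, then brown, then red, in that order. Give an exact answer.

35/286

Each draw changes the counts, so multiply the conditional probabilities along the sequence:
P = 6/13 × 7/12 × 5/11 = 210/1716 = 35/286.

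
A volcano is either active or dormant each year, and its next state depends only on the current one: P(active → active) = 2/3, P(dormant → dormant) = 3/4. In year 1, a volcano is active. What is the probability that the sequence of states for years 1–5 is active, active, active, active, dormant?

Year 1 is given. For each transition, use the conditional probability from the current state:
P(active | active) = 2/3; P(active | active) = 2/3; P(active | active) = 2/3; P(dormant | active) = 1/3.
P = 2/3 × 2/3 × 2/3 × 1/3 = 8/81.

8/81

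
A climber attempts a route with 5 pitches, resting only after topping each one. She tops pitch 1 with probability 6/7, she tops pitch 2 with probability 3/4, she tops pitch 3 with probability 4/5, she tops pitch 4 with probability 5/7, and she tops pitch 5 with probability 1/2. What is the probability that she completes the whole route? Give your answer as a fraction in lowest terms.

Multiplying along the chain,
P = 6/7 × 3/4 × 4/5 × 5/7 × 1/2 = 360/1960 = 9/49.

9/49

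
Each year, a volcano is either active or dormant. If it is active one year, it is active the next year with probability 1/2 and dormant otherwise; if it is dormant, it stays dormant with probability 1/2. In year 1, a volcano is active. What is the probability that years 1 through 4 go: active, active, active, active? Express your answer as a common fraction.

1/8

Year 1 is given. For each transition, use the conditional probability from the current state:
P(active | active) = 1/2; P(active | active) = 1/2; P(active | active) = 1/2.
P = 1/2 × 1/2 × 1/2 = 1/8.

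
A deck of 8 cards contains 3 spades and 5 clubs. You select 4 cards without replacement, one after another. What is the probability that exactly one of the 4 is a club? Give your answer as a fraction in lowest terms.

1/14

One ordering (a club drawn first) has probability 5/8 × 3/7 × 2/6 × 1/5 = 30/1680 = 1/56.
There are C(4,1) = 4 such orderings, each equally likely, so P = 4 × 1/56 = 1/14.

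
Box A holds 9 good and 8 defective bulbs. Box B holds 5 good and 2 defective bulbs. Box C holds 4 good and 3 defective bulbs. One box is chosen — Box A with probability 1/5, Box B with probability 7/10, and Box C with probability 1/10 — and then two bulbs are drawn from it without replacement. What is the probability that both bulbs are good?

From Box A: P(both good) = (9/17)(8/16) = 9/34.
From Box B: P(both good) = (5/7)(4/6) = 10/21.
From Box C: P(both good) = (4/7)(3/6) = 2/7.
Total probability = (1/5)(9/34) + (7/10)(10/21) + (1/10)(2/7) = 1481/3570.

1481/3570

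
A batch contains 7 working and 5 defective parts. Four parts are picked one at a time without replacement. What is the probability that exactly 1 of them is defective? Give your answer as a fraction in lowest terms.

35/99

One ordering (defective drawn first) has probability 5/12 × 7/11 × 6/10 × 5/9 = 1050/11880 = 35/396.
There are C(4,1) = 4 such orderings, each equally likely, so P = 4 × 35/396 = 35/99.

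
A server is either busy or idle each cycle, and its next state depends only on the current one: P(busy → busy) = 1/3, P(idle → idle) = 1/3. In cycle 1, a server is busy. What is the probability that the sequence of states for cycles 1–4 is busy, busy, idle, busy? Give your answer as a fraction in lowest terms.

Cycle 1 is given. For each transition, use the conditional probability from the current state:
P(busy | busy) = 1/3; P(idle | busy) = 2/3; P(busy | idle) = 2/3.
P = 1/3 × 2/3 × 2/3 = 4/27.

4/27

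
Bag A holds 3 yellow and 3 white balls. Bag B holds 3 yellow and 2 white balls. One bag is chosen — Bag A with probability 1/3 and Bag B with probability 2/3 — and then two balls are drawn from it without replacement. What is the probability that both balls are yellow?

4/15

From Bag A: P(both yellow) = (3/6)(2/5) = 1/5.
From Bag B: P(both yellow) = (3/5)(2/4) = 3/10.
Total probability = (1/3)(1/5) + (2/3)(3/10) = 4/15.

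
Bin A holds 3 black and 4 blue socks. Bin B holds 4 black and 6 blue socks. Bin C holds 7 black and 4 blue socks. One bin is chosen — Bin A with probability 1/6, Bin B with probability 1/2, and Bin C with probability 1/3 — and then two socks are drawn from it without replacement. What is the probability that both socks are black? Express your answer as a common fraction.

503/2310

From Bin A: P(both black) = (3/7)(2/6) = 1/7.
From Bin B: P(both black) = (4/10)(3/9) = 2/15.
From Bin C: P(both black) = (7/11)(6/10) = 21/55.
Total probability = (1/6)(1/7) + (1/2)(2/15) + (1/3)(21/55) = 503/2310.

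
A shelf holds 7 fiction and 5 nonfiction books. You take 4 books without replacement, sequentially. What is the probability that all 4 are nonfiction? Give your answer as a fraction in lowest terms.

1/99

P(all nonfiction) = 5/12 × 4/11 × 3/10 × 2/9 = 120/11880 = 1/99.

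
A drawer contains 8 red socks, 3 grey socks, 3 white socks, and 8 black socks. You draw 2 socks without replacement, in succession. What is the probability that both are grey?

P = 3/22 × 2/21 = 6/462 = 1/77.

1/77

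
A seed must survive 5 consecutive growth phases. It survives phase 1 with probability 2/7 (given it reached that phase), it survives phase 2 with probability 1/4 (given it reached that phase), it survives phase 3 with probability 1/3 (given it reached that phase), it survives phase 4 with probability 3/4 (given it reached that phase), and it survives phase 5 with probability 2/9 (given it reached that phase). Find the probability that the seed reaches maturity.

1/252

Each stage is reached only if all earlier stages succeed, so
P = 2/7 × 1/4 × 1/3 × 3/4 × 2/9 = 12/3024 = 1/252.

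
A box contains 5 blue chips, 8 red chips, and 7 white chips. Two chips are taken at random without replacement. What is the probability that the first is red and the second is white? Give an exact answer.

Each draw changes the counts, so multiply the conditional probabilities along the sequence:
P = 8/20 × 7/19 = 56/380 = 14/95.

14/95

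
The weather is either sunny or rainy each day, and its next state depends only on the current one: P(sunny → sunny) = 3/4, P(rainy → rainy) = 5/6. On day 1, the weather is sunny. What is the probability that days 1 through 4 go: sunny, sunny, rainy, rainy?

Day 1 is given. For each transition, use the conditional probability from the current state:
P(sunny | sunny) = 3/4; P(rainy | sunny) = 1/4; P(rainy | rainy) = 5/6.
P = 3/4 × 1/4 × 5/6 = 15/96 = 5/32.

5/32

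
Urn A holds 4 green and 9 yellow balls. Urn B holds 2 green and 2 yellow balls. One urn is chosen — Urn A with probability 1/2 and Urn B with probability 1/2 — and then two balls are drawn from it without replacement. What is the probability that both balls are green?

19/156

From Urn A: P(both green) = (4/13)(3/12) = 1/13.
From Urn B: P(both green) = (2/4)(1/3) = 1/6.
Total probability = (1/2)(1/13) + (1/2)(1/6) = 19/156.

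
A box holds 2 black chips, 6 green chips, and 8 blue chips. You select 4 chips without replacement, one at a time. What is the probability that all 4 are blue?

1/26

P(every draw is blue) = 8/16 × 7/15 × 6/14 × 5/13 = 1680/43680 = 1/26.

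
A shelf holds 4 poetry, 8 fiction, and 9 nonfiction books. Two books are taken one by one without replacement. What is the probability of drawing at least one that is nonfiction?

24/35

P(no nonfiction) = 12/21 × 11/20 = 132/420 = 11/35.
P(at least one) = 1 − 11/35 = 24/35.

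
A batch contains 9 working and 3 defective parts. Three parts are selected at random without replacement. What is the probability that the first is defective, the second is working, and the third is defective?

9/220

Chain rule:
P = 3/12 × 9/11 × 2/10 = 54/1320 = 9/220.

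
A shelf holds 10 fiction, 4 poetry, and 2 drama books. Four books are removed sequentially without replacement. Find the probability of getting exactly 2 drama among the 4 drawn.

1/20

One ordering (drama drawn first) has probability 2/16 × 1/15 × 14/14 × 13/13 = 364/43680 = 1/120.
There are C(4,2) = 6 such orderings, each equally likely, so P = 6 × 1/120 = 1/20.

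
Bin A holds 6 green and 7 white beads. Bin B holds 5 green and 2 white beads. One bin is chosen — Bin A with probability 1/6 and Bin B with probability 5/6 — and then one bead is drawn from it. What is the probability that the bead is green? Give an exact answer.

367/546

From Bin A: P(green) = 6/13.
From Bin B: P(green) = 5/7.
Total probability = (1/6)(6/13) + (5/6)(5/7) = 367/546.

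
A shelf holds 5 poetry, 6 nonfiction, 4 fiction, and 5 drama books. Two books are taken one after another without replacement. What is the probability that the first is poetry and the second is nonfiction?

3/38

Chain rule:
P = 5/20 × 6/19 = 30/380 = 3/38.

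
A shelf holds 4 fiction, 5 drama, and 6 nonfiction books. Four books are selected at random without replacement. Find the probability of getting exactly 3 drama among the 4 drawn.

One ordering (drama drawn first) has probability 5/15 × 4/14 × 3/13 × 10/12 = 600/32760 = 5/273.
There are C(4,3) = 4 such orderings, each equally likely, so P = 4 × 5/273 = 20/273.

20/273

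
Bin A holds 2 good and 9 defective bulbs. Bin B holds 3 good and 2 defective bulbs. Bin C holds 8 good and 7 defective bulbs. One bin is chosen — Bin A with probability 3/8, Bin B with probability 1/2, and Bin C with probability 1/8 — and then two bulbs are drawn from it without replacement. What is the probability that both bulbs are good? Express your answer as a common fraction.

From Bin A: P(both good) = (2/11)(1/10) = 1/55.
From Bin B: P(both good) = (3/5)(2/4) = 3/10.
From Bin C: P(both good) = (8/15)(7/14) = 4/15.
Total probability = (3/8)(1/55) + (1/2)(3/10) + (1/8)(4/15) = 251/1320.

251/1320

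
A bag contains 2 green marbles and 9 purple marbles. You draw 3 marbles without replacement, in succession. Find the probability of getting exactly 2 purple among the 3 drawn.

24/55

One ordering (purple drawn first) has probability 9/11 × 8/10 × 2/9 = 144/990 = 8/55.
There are C(3,2) = 3 such orderings, each equally likely, so P = 3 × 8/55 = 24/55.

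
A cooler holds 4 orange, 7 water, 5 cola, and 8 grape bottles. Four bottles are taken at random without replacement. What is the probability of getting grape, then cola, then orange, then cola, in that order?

Multiply the probability of each draw given the previous ones:
P = 8/24 × 5/23 × 4/22 × 4/21 = 640/255024 = 40/15939.

40/15939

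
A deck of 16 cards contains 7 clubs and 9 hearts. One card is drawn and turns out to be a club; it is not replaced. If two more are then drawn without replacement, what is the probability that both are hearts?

With the first card removed, 9 hearts remain out of 15.
P = 9/15 × 8/14 = 72/210 = 12/35.

12/35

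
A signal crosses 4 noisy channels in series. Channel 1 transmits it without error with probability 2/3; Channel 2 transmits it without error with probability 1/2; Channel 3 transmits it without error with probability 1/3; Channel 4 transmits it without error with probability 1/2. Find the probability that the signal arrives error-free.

Each stage is reached only if all earlier stages succeed, so
P = 2/3 × 1/2 × 1/3 × 1/2 = 2/36 = 1/18.

1/18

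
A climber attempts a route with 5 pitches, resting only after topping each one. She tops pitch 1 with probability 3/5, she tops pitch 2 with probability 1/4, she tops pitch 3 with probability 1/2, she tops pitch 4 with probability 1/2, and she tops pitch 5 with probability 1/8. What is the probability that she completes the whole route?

3/640

Each stage is reached only if all earlier stages succeed, so
P = 3/5 × 1/4 × 1/2 × 1/2 × 1/8 = 3/640.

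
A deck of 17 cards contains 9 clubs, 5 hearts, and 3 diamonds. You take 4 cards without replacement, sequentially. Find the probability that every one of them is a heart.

P(every draw is a heart) = 5/17 × 4/16 × 3/15 × 2/14 = 120/57120 = 1/476.

1/476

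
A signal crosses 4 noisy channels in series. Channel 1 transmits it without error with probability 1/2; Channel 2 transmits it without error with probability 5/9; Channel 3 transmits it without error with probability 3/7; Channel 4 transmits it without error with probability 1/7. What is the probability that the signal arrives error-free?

5/294

Multiplying along the chain,
P = 1/2 × 5/9 × 3/7 × 1/7 = 15/882 = 5/294.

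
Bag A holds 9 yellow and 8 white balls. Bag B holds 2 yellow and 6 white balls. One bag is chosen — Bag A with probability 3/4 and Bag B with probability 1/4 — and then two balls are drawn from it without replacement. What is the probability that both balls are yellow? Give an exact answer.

From Bag A: P(both yellow) = (9/17)(8/16) = 9/34.
From Bag B: P(both yellow) = (2/8)(1/7) = 1/28.
Total probability = (3/4)(9/34) + (1/4)(1/28) = 395/1904.

395/1904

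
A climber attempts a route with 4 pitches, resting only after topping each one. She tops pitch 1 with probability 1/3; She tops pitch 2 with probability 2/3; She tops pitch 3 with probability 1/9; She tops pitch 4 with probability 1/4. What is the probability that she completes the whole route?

1/162

Each stage is reached only if all earlier stages succeed, so
P = 1/3 × 2/3 × 1/9 × 1/4 = 2/324 = 1/162.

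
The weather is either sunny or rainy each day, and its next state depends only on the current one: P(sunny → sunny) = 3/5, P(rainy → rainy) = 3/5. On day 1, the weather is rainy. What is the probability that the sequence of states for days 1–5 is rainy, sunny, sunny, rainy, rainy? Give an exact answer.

36/625

Day 1 is given. For each transition, use the conditional probability from the current state:
P(sunny | rainy) = 2/5; P(sunny | sunny) = 3/5; P(rainy | sunny) = 2/5; P(rainy | rainy) = 3/5.
P = 2/5 × 3/5 × 2/5 × 3/5 = 36/625.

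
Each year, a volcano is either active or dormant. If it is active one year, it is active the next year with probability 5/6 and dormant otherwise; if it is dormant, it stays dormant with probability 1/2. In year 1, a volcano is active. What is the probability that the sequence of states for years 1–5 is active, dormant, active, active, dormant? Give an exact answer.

5/432

Year 1 is given. For each transition, use the conditional probability from the current state:
P(dormant | active) = 1/6; P(active | dormant) = 1/2; P(active | active) = 5/6; P(dormant | active) = 1/6.
P = 1/6 × 1/2 × 5/6 × 1/6 = 5/432.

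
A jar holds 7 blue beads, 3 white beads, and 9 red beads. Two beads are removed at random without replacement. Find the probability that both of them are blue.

P(every draw is blue) = 7/19 × 6/18 = 42/342 = 7/57.

7/57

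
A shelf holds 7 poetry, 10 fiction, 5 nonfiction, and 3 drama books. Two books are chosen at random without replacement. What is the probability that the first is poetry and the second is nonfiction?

7/120

Multiply the probability of each draw given the previous ones:
P = 7/25 × 5/24 = 35/600 = 7/120.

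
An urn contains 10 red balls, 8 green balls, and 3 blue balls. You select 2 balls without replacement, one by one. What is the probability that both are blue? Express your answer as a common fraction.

P(all blue) = 3/21 × 2/20 = 6/420 = 1/70.

1/70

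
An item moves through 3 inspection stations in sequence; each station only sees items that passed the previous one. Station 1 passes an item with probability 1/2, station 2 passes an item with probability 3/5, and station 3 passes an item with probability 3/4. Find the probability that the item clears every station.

The events are sequential, so multiply the conditional probabilities:
P = 1/2 × 3/5 × 3/4 = 9/40.

9/40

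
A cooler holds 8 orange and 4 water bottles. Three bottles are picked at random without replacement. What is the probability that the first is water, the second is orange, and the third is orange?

28/165

Chain rule:
P = 4/12 × 8/11 × 7/10 = 224/1320 = 28/165.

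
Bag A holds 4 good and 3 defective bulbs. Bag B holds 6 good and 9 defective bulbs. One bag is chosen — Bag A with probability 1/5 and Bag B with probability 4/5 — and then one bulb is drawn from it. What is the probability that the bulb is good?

76/175

From Bag A: P(good) = 4/7.
From Bag B: P(good) = 6/15.
Total probability = (1/5)(4/7) + (4/5)(6/15) = 76/175.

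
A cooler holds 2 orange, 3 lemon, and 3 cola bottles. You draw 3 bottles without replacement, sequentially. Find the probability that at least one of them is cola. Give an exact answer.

23/28

P(no cola) = 5/8 × 4/7 × 3/6 = 60/336 = 5/28.
P(at least one) = 1 − 5/28 = 23/28.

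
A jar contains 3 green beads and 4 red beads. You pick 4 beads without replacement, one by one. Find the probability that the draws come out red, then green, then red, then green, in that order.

3/35

Multiply the probability of each draw given the previous ones:
P = 4/7 × 3/6 × 3/5 × 2/4 = 72/840 = 3/35.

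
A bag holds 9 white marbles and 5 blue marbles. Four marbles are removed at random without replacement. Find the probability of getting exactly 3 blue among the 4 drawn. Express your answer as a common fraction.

One ordering (blue drawn first) has probability 5/14 × 4/13 × 3/12 × 9/11 = 540/24024 = 45/2002.
There are C(4,3) = 4 such orderings, each equally likely, so P = 4 × 45/2002 = 90/1001.

90/1001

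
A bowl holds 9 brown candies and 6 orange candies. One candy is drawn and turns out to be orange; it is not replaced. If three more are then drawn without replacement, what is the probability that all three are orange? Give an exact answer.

5/182

With the first candy removed, 5 orange remain out of 14.
P = 5/14 × 4/13 × 3/12 = 60/2184 = 5/182.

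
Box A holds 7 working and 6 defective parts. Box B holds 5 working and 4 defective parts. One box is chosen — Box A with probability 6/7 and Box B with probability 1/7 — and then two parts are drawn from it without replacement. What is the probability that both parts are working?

From Box A: P(both working) = (7/13)(6/12) = 7/26.
From Box B: P(both working) = (5/9)(4/8) = 5/18.
Total probability = (6/7)(7/26) + (1/7)(5/18) = 443/1638.

443/1638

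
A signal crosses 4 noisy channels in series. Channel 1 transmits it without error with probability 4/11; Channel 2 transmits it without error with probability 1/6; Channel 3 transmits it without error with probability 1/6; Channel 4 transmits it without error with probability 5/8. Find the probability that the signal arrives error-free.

Multiplying along the chain,
P = 4/11 × 1/6 × 1/6 × 5/8 = 20/3168 = 5/792.

5/792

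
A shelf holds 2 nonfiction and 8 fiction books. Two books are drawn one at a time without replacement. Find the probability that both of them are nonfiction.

P = 2/10 × 1/9 = 2/90 = 1/45.

1/45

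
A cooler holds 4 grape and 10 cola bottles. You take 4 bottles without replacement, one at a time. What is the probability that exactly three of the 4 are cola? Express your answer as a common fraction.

480/1001

One ordering (cola drawn first) has probability 10/14 × 9/13 × 8/12 × 4/11 = 2880/24024 = 120/1001.
There are C(4,3) = 4 such orderings, each equally likely, so P = 4 × 120/1001 = 480/1001.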